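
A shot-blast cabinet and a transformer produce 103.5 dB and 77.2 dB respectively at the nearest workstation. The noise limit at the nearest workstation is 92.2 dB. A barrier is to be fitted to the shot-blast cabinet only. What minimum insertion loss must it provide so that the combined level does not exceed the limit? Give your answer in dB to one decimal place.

Fixed contribution from the other source: Σ 10^(L/10) = 10^(77.2/10) = 5.248e+07 (77.20 dB).
The limit corresponds to 10^(92.2/10) = 1.660e+09; subtracting the fixed part leaves 1.607e+09 for the shot-blast cabinet, i.e. 92.06 dB.
Required insertion loss = 103.5 − 92.06 = 11.44 dB.

11.4 dB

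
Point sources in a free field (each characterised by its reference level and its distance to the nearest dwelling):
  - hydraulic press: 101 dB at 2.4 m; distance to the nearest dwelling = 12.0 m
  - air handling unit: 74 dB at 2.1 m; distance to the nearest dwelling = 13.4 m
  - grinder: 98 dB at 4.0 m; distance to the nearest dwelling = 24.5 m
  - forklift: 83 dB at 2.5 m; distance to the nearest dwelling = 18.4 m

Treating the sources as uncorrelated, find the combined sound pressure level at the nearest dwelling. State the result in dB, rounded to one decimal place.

88.3 dB

Apply inverse-square spreading to bring every level to the receiver, then sum 10^(L/10).
hydraulic press: 101 − 20·log₁₀(12.0/2.4) = 101 − 13.98 = 87.02 dB.
air handling unit: 74 − 20·log₁₀(13.4/2.1) = 74 − 16.10 = 57.90 dB.
grinder: 98 − 20·log₁₀(24.5/4.0) = 98 − 15.74 = 82.26 dB.
forklift: 83 − 20·log₁₀(18.4/2.5) = 83 − 17.34 = 65.66 dB.
Σ 10^(L/10) = 6.761e+08 → L_total = 10·log₁₀(6.761e+08) = 88.30 dB.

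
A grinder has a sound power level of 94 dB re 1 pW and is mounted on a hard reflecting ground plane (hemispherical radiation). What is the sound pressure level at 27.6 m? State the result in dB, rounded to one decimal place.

57.2 dB

Free-field hemispherical radiation: L_p = L_w − 10·log₁₀(2π·r²), r = 27.6 m.
2π·r² = 4786 m², 10·log₁₀ of that is 36.800 dB.
L_p = 94 − 36.800 = 57.20 dB.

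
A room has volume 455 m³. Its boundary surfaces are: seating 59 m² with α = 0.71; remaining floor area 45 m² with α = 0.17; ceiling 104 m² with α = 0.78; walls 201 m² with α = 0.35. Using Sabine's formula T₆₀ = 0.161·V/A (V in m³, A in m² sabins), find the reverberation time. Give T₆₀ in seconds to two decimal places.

0.36 s

Summing Sᵢαᵢ: 59·0.71 + 45·0.17 + 104·0.78 + 201·0.35 = 201.01 m².
T₆₀ = 0.161 × 455 / 201.01 = 0.364 s.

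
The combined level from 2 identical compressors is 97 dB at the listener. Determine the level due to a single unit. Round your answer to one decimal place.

94.0 dB

2 equal contributions raise the level by 10·log₁₀ 2 = 3.010 dB, so each unit alone gives 97 − 3.010.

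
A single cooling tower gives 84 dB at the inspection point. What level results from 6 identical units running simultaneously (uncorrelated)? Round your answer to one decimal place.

91.8 dB

With 6 equal, uncorrelated contributions the intensity is 6× that of one unit, giving a rise of 10·log₁₀ 6.
L_total = 84 + 10·log₁₀(6) = 84 + 7.782 = 91.78 dB.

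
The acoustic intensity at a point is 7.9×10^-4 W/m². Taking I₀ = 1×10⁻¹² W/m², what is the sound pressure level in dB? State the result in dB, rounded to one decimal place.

89.0 dB

L = 10·log₁₀(I/I₀) = 10·log₁₀(7.9×10^-4/10⁻¹²) = 10·log₁₀(7.9×10^8).
L = 10·(0.8976 + 8) = 88.98 dB.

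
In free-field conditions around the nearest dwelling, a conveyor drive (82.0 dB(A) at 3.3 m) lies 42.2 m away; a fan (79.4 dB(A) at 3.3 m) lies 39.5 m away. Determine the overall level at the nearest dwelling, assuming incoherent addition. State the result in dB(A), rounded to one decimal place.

Apply inverse-square spreading to bring every level to the receiver, then sum 10^(L/10).
conveyor drive: 82.0 − 20·log₁₀(42.2/3.3) = 82.0 − 22.14 = 59.86 dB(A).
fan: 79.4 − 20·log₁₀(39.5/3.3) = 79.4 − 21.56 = 57.84 dB(A).
Σ 10^(L/10) = 1.577e+06 → L_total = 10·log₁₀(1.577e+06) = 61.98 dB(A).

62.0 dB(A)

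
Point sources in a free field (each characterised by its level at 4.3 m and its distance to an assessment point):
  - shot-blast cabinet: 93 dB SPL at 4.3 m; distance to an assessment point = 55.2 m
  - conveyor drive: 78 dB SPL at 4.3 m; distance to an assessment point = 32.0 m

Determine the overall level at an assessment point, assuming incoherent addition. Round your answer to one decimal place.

71.2 dB SPL

Propagate each source to the receiver with L = L_ref − 20·log₁₀(r/r_ref), then add intensities.
shot-blast cabinet: 93 − 20·log₁₀(55.2/4.3) = 93 − 22.17 = 70.83 dB SPL.
conveyor drive: 78 − 20·log₁₀(32.0/4.3) = 78 − 17.43 = 60.57 dB SPL.
Σ 10^(L/10) = 1.325e+07 → L_total = 10·log₁₀(1.325e+07) = 71.22 dB SPL.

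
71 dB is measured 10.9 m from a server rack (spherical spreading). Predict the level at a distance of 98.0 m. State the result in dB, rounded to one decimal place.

51.9 dB

For a point source, L₂ = L₁ − 20·log₁₀(r₂/r₁).
L₂ = 71 − 20·log₁₀(98.0/10.9) = 71 − 19.076 = 51.92 dB.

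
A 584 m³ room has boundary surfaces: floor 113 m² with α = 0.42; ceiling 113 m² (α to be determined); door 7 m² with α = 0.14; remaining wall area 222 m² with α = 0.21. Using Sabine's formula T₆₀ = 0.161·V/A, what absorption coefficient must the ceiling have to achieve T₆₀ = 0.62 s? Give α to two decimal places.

0.50

A = 0.161·V/T₆₀ = 0.161·584/0.62 = 151.65 m² sabins.
Absorption from the other surfaces = 113·0.42 + 7·0.14 + 222·0.21 = 95.06 m², so the ceiling must supply 56.59 m² over 113 m².
α = 56.59/113 = 0.501.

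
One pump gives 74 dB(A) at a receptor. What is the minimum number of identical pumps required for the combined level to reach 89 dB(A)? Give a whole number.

32

Need L₁ + 10·log₁₀ N ≥ 89, i.e. log₁₀ N ≥ 1.50.
N ≥ 10^(15.0/10) = 31.623, so N = 32.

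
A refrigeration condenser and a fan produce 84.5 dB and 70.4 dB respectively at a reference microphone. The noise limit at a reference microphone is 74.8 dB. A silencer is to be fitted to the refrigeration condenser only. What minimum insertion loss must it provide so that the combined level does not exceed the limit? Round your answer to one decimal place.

11.7 dB

The untreated sources together contribute 10^(70.4/10) = 1.096e+07, i.e. 70.40 dB.
The limit corresponds to 10^(74.8/10) = 3.020e+07; subtracting the fixed part leaves 1.923e+07 for the refrigeration condenser, i.e. 72.84 dB.
Required insertion loss = 84.5 − 72.84 = 11.66 dB.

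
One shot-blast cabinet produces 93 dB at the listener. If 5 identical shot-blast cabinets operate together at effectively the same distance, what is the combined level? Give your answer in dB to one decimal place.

100.0 dB

L_total = L₁ + 10·log₁₀ N for N identical incoherent sources.
L_total = 93 + 10·log₁₀(5) = 93 + 6.990 = 99.99 dB.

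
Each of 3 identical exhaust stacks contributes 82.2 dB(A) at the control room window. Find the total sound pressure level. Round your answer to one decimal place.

87.0 dB(A)

With 3 equal, uncorrelated contributions the intensity is 3× that of one unit, giving a rise of 10·log₁₀ 3.
L_total = 82.2 + 10·log₁₀(3) = 82.2 + 4.771 = 86.97 dB(A).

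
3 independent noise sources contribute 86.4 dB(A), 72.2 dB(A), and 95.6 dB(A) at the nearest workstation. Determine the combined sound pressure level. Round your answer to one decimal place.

96.1 dB(A)

For uncorrelated sources the intensities add, so convert each level to linear form, sum, and take 10·log₁₀ of the total.
Σ 10^(L/10) = 10^(86.4/10) + 10^(72.2/10) + 10^(95.6/10) = 4.084e+09.
L_total = 10·log₁₀(4.084e+09) = 96.11 dB(A).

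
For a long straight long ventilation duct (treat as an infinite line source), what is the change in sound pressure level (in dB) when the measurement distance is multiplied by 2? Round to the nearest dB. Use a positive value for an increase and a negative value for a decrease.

With cylindrical spreading the level changes by −10·log₁₀(r₂/r₁).
ΔL = −10·log₁₀(2) = -3.01 dB.

-3 dB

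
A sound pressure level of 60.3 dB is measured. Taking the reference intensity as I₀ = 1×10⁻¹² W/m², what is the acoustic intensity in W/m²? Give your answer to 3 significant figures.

I/I₀ = 10^(60.3/10) = 1.072e+06, so I = 1.072e+06 × 10⁻¹² W/m².

1.07e-06 W/m²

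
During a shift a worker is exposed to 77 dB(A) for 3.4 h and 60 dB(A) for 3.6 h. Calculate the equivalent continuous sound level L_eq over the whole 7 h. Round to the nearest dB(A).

Weight each interval's intensity by its duration and average over T = 7 h:
Σ tᵢ·10^(Lᵢ/10) = 3.4·10^(77/10) + 3.6·10^(60/10) = 1.740e+08.
L_eq = 10·log₁₀(1.740e+08/7) = 73.95 dB(A).

74 dB(A)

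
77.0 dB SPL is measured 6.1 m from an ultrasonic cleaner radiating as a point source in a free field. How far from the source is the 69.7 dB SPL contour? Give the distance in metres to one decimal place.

Point-source spreading drops the level by 20·log₁₀(r₂/r₁); inverting, r₂/r₁ = 10^(ΔL/20).
r₂ = 6.1·10^((77.0−69.7)/20) = 6.1·10^(7.3/20) = 14.14 m.

14.1 m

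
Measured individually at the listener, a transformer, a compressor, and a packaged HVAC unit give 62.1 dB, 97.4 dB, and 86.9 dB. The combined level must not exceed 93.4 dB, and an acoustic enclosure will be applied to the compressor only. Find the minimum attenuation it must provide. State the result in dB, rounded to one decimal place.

The untreated sources together contribute 10^(62.1/10) + 10^(86.9/10) = 4.914e+08, i.e. 86.91 dB.
The limit corresponds to 10^(93.4/10) = 2.188e+09; subtracting the fixed part leaves 1.696e+09 for the compressor, i.e. 92.30 dB.
So the compressor must be reduced from 97.4 to 92.30 dB: IL = 5.10 dB.

5.1 dB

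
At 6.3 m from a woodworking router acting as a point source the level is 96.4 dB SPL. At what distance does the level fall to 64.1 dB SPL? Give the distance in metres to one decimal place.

The 32.3 dB drop corresponds to a distance ratio of 10^(32.3/20) for a point source.
r₂ = 6.3·10^((96.4−64.1)/20) = 6.3·10^(32.3/20) = 259.62 m.

259.6 m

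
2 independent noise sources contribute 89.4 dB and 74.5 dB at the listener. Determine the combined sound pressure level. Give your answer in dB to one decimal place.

Incoherent sources combine by intensity addition: L_total = 10·log₁₀(Σ 10^(L_i/10)).
Σ 10^(L/10) = 10^(89.4/10) + 10^(74.5/10) = 8.991e+08.
L_total = 10·log₁₀(8.991e+08) = 89.54 dB.

89.5 dB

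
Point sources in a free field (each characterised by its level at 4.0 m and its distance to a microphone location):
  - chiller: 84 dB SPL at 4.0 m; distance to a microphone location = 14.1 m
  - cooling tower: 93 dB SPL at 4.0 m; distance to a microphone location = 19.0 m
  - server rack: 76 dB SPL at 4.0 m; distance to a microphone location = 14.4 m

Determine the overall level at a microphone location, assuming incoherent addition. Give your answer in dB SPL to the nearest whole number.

Propagate each source to the receiver with L = L_ref − 20·log₁₀(r/r_ref), then add intensities.
chiller: 84 − 20·log₁₀(14.1/4.0) = 84 − 10.94 = 73.06 dB SPL.
cooling tower: 93 − 20·log₁₀(19.0/4.0) = 93 − 13.53 = 79.47 dB SPL.
server rack: 76 − 20·log₁₀(14.4/4.0) = 76 − 11.13 = 64.87 dB SPL.
Σ 10^(L/10) = 1.117e+08 → L_total = 10·log₁₀(1.117e+08) = 80.48 dB SPL.

80 dB SPL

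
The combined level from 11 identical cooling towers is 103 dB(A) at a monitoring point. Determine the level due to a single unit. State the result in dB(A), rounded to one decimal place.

92.6 dB(A)

Dividing the total intensity by 11 lowers the level by 10·log₁₀ 11 = 10.414 dB: L₁ = 103 − 10.414.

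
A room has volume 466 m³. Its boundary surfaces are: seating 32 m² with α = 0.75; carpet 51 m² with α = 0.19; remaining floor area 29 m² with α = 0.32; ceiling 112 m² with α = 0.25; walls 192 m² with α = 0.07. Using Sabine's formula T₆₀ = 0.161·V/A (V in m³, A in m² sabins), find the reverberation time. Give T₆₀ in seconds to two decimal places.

0.89 s

Total absorption A = 32·0.75 + 51·0.19 + 29·0.32 + 112·0.25 + 192·0.07 = 84.41 m² sabins.
T₆₀ = 0.161·V/A = 0.161·466/84.41 = 0.889 s.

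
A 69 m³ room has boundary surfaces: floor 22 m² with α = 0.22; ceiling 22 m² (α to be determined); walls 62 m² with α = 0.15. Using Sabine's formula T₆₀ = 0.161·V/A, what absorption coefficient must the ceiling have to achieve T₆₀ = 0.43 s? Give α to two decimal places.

0.53

Required total absorption A = 0.161·69/0.43 = 25.83 m².
Absorption from the other surfaces = 22·0.22 + 62·0.15 = 14.14 m², so the ceiling must supply 11.69 m² over 22 m².
α = 11.69/22 = 0.532.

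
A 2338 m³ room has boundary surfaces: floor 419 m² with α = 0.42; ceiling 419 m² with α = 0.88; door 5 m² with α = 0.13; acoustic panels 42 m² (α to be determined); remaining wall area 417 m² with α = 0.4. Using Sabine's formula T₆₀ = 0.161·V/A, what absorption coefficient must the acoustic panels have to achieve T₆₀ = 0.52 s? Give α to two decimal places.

0.28

Required total absorption A = 0.161·2338/0.52 = 723.88 m².
Absorption from the other surfaces = 419·0.42 + 419·0.88 + 5·0.13 + 417·0.4 = 712.15 m², so the acoustic panels must supply 11.73 m² over 42 m².
α = 11.73/42 = 0.279.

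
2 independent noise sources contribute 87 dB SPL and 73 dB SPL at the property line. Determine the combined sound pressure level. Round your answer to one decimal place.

87.2 dB SPL

Incoherent sources combine by intensity addition: L_total = 10·log₁₀(Σ 10^(L_i/10)).
Σ 10^(L/10) = 10^(87/10) + 10^(73/10) = 5.211e+08.
L_total = 10·log₁₀(5.211e+08) = 87.17 dB SPL.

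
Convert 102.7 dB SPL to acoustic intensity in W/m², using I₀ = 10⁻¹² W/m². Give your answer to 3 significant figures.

I/I₀ = 10^(102.7/10) = 1.862e+10, so I = 1.862e+10 × 10⁻¹² W/m².

0.0186 W/m²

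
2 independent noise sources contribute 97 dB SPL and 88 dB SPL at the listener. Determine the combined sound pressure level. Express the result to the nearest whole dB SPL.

Incoherent sources combine by intensity addition: L_total = 10·log₁₀(Σ 10^(L_i/10)).
Σ 10^(L/10) = 10^(97/10) + 10^(88/10) = 5.643e+09.
L_total = 10·log₁₀(5.643e+09) = 97.51 dB SPL.

98 dB SPL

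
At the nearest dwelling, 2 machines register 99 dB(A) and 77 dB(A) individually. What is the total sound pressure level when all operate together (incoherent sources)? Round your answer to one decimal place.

For uncorrelated sources the intensities add, so convert each level to linear form, sum, and take 10·log₁₀ of the total.
Σ 10^(L/10) = 10^(99/10) + 10^(77/10) = 7.993e+09.
L_total = 10·log₁₀(7.993e+09) = 99.03 dB(A).

99.0 dB(A)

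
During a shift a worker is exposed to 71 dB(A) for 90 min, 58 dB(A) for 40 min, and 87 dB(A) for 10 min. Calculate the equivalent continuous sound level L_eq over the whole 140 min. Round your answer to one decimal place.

The energy average is taken in the linear domain: L_eq = 10·log₁₀[(Σ tᵢ·10^(Lᵢ/10))/T], T = 140 min.
Σ tᵢ·10^(Lᵢ/10) = 90·10^(71/10) + 40·10^(58/10) + 10·10^(87/10) = 6.170e+09.
L_eq = 10·log₁₀(6.170e+09/140) = 76.44 dB(A).

76.4 dB(A)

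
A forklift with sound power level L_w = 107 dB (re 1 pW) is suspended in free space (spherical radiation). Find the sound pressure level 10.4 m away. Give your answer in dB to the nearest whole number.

L_p = L_w − 10·log₁₀(4π·r²) with r = 10.4 m.
4π·r² = 1359 m², 10·log₁₀ of that is 31.333 dB.
L_p = 107 − 31.333 = 75.67 dB.

76 dB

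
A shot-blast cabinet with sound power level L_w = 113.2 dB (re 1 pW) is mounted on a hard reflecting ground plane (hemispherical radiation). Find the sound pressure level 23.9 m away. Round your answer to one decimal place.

77.7 dB

The power spreads over a hemisphere of area 2π·r², so L_p = L_w − 10·log₁₀(2π·r²).
2π·r² = 3589 m², 10·log₁₀ of that is 35.550 dB.
L_p = 113.2 − 35.550 = 77.65 dB.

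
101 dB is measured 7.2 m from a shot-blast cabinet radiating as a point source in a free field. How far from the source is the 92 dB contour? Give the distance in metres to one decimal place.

Point-source spreading drops the level by 20·log₁₀(r₂/r₁); inverting, r₂/r₁ = 10^(ΔL/20).
r₂ = 7.2·10^((101−92)/20) = 7.2·10^(9.0/20) = 20.29 m.

20.3 m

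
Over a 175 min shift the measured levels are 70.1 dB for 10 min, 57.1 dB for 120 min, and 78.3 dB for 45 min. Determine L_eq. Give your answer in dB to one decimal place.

The energy average is taken in the linear domain: L_eq = 10·log₁₀[(Σ tᵢ·10^(Lᵢ/10))/T], T = 175 min.
Σ tᵢ·10^(Lᵢ/10) = 10·10^(70.1/10) + 120·10^(57.1/10) + 45·10^(78.3/10) = 3.206e+09.
L_eq = 10·log₁₀(3.206e+09/175) = 72.63 dB.

72.6 dB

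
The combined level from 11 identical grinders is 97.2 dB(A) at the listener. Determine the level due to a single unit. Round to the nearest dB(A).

For N identical incoherent sources L_total = L₁ + 10·log₁₀ N, so L₁ = 97.2 − 10·log₁₀(11) = 97.2 − 10.414.

87 dB(A)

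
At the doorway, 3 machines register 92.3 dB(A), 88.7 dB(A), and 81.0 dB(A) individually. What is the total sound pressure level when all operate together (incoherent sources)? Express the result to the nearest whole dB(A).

Incoherent sources combine by intensity addition: L_total = 10·log₁₀(Σ 10^(L_i/10)).
Σ 10^(L/10) = 10^(92.3/10) + 10^(88.7/10) + 10^(81.0/10) = 2.565e+09.
L_total = 10·log₁₀(2.565e+09) = 94.09 dB(A).

94 dB(A)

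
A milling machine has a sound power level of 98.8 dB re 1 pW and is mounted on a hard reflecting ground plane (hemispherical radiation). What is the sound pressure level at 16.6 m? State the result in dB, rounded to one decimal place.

66.4 dB

The power spreads over a hemisphere of area 2π·r², so L_p = L_w − 10·log₁₀(2π·r²).
2π·r² = 1731 m², 10·log₁₀ of that is 32.384 dB.
L_p = 98.8 − 32.384 = 66.42 dB.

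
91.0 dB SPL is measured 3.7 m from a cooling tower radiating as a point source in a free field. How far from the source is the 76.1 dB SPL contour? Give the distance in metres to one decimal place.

For a point source L₁ − L₂ = 20·log₁₀(r₂/r₁), so r₂ = r₁·10^((L₁−L₂)/20).
r₂ = 3.7·10^((91.0−76.1)/20) = 3.7·10^(14.9/20) = 20.57 m.

20.6 m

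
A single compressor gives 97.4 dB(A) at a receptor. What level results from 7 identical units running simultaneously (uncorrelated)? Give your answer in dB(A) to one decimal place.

105.9 dB(A)

N identical incoherent sources raise the level by 10·log₁₀ N.
L_total = 97.4 + 10·log₁₀(7) = 97.4 + 8.451 = 105.85 dB(A).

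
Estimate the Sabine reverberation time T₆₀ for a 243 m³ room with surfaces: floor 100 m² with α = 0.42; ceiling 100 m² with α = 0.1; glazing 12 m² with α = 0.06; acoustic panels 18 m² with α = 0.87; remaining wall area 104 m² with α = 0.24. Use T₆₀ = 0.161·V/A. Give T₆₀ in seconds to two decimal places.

Total absorption A = 100·0.42 + 100·0.1 + 12·0.06 + 18·0.87 + 104·0.24 = 93.34 m² sabins.
T₆₀ = 0.161 × 243 / 93.34 = 0.419 s.

0.42 s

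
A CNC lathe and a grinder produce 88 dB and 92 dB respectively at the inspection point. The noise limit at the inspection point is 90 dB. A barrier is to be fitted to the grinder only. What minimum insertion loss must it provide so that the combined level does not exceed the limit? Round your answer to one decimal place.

Fixed contribution from the other source: Σ 10^(L/10) = 10^(88/10) = 6.310e+08 (88.00 dB).
To meet 90 dB overall, the treated grinder may contribute at most 10^(90/10) − 6.310e+08 = 3.690e+08, i.e. 85.67 dB.
Required insertion loss = 92 − 85.67 = 6.33 dB.

6.3 dB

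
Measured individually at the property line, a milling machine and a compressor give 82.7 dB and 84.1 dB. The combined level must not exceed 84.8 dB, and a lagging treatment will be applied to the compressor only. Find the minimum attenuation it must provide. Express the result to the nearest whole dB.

3 dB

Fixed contribution from the other source: Σ 10^(L/10) = 10^(82.7/10) = 1.862e+08 (82.70 dB).
The limit corresponds to 10^(84.8/10) = 3.020e+08; subtracting the fixed part leaves 1.158e+08 for the compressor, i.e. 80.64 dB.
So the compressor must be reduced from 84.1 to 80.64 dB: IL = 3.46 dB.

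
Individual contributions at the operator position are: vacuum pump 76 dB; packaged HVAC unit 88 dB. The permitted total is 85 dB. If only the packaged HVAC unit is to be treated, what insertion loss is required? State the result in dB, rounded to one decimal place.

Fixed contribution from the other source: Σ 10^(L/10) = 10^(76/10) = 3.981e+07 (76.00 dB).
To meet 85 dB overall, the treated packaged HVAC unit may contribute at most 10^(85/10) − 3.981e+07 = 2.764e+08, i.e. 84.42 dB.
Required insertion loss = 88 − 84.42 = 3.58 dB.

3.6 dB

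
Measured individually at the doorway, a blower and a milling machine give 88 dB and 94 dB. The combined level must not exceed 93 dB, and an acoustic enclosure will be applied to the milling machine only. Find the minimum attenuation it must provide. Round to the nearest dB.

3 dB

The untreated sources together contribute 10^(88/10) = 6.310e+08, i.e. 88.00 dB.
To meet 93 dB overall, the treated milling machine may contribute at most 10^(93/10) − 6.310e+08 = 1.364e+09, i.e. 91.35 dB.
So the milling machine must be reduced from 94 to 91.35 dB: IL = 2.65 dB.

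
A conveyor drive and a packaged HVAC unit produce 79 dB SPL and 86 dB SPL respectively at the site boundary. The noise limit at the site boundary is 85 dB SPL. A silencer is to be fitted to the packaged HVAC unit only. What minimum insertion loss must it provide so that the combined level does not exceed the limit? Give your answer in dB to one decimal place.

Fixed contribution from the other source: Σ 10^(L/10) = 10^(79/10) = 7.943e+07 (79.00 dB SPL).
The limit corresponds to 10^(85/10) = 3.162e+08; subtracting the fixed part leaves 2.368e+08 for the packaged HVAC unit, i.e. 83.74 dB SPL.
Required insertion loss = 86 − 83.74 = 2.26 dB.

2.3 dB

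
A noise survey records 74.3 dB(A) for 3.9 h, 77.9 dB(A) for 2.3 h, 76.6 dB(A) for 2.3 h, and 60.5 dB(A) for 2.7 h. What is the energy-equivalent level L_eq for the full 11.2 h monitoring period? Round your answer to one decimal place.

75.0 dB(A)

L_eq = 10·log₁₀[(1/T)·Σ tᵢ·10^(Lᵢ/10)] with T = 11.2 h.
Σ tᵢ·10^(Lᵢ/10) = 3.9·10^(74.3/10) + 2.3·10^(77.9/10) + 2.3·10^(76.6/10) + 2.7·10^(60.5/10) = 3.549e+08.
L_eq = 10·log₁₀(3.549e+08/11.2) = 75.01 dB(A).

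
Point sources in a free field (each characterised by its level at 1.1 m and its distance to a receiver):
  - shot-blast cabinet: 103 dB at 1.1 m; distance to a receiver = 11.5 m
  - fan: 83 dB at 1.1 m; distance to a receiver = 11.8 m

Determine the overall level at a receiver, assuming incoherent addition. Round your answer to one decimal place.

First find each source's level at the receiver (point-source: −20·log₁₀(r/r_ref)), then combine on an intensity basis.
shot-blast cabinet: 103 − 20·log₁₀(11.5/1.1) = 103 − 20.39 = 82.61 dB.
fan: 83 − 20·log₁₀(11.8/1.1) = 83 − 20.61 = 62.39 dB.
Σ 10^(L/10) = 1.843e+08 → L_total = 10·log₁₀(1.843e+08) = 82.65 dB.

82.7 dB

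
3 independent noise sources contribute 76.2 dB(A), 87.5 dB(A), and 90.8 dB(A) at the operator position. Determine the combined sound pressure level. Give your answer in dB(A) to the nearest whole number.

For uncorrelated sources the intensities add, so convert each level to linear form, sum, and take 10·log₁₀ of the total.
Σ 10^(L/10) = 10^(76.2/10) + 10^(87.5/10) + 10^(90.8/10) = 1.806e+09.
L_total = 10·log₁₀(1.806e+09) = 92.57 dB(A).

93 dB(A)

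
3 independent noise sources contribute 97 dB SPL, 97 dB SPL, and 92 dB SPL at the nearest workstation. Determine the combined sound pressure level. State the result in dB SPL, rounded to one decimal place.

Incoherent sources combine by intensity addition: L_total = 10·log₁₀(Σ 10^(L_i/10)).
Σ 10^(L/10) = 10^(97/10) + 10^(97/10) + 10^(92/10) = 1.161e+10.
L_total = 10·log₁₀(1.161e+10) = 100.65 dB SPL.

100.6 dB SPL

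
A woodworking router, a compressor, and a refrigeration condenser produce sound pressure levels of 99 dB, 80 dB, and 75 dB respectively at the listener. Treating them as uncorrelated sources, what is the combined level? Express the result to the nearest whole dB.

Incoherent sources combine by intensity addition: L_total = 10·log₁₀(Σ 10^(L_i/10)).
Σ 10^(L/10) = 10^(99/10) + 10^(80/10) + 10^(75/10) = 8.075e+09.
L_total = 10·log₁₀(8.075e+09) = 99.07 dB.

99 dB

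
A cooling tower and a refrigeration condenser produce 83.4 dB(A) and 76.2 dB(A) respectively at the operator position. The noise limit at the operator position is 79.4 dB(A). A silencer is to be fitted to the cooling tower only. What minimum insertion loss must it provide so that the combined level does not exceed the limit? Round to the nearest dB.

7 dB

Everything except the cooling tower sums to 10^(76.2/10) = 4.169e+07 in linear terms, 76.20 dB(A).
The limit corresponds to 10^(79.4/10) = 8.710e+07; subtracting the fixed part leaves 4.541e+07 for the cooling tower, i.e. 76.57 dB(A).
So the cooling tower must be reduced from 83.4 to 76.57 dB(A): IL = 6.83 dB.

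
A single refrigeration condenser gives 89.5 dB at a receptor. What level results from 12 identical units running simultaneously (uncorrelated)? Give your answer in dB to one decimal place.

100.3 dB

N identical incoherent sources raise the level by 10·log₁₀ N.
L_total = 89.5 + 10·log₁₀(12) = 89.5 + 10.792 = 100.29 dB.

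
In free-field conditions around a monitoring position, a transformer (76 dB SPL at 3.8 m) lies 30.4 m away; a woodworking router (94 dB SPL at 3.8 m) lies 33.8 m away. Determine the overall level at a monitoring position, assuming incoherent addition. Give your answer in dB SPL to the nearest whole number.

75 dB SPL

Apply inverse-square spreading to bring every level to the receiver, then sum 10^(L/10).
transformer: 76 − 20·log₁₀(30.4/3.8) = 76 − 18.06 = 57.94 dB SPL.
woodworking router: 94 − 20·log₁₀(33.8/3.8) = 94 − 18.98 = 75.02 dB SPL.
Σ 10^(L/10) = 3.237e+07 → L_total = 10·log₁₀(3.237e+07) = 75.10 dB SPL.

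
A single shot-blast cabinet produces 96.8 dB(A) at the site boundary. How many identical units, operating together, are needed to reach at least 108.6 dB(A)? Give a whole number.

16

Need L₁ + 10·log₁₀ N ≥ 108.6, i.e. log₁₀ N ≥ 1.18.
N ≥ 10^(11.8/10) = 15.136, so N = 16.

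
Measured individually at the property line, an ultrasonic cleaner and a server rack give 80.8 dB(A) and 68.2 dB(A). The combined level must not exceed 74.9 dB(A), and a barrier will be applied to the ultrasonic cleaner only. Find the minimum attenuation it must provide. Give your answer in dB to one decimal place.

6.9 dB

The untreated sources together contribute 10^(68.2/10) = 6.607e+06, i.e. 68.20 dB(A).
The limit corresponds to 10^(74.9/10) = 3.090e+07; subtracting the fixed part leaves 2.430e+07 for the ultrasonic cleaner, i.e. 73.86 dB(A).
Required insertion loss = 80.8 − 73.86 = 6.94 dB.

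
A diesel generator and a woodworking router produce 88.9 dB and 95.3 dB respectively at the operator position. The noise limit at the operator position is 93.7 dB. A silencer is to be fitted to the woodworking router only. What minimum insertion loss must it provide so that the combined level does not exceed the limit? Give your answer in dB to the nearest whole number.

Everything except the woodworking router sums to 10^(88.9/10) = 7.762e+08 in linear terms, 88.90 dB.
The limit corresponds to 10^(93.7/10) = 2.344e+09; subtracting the fixed part leaves 1.568e+09 for the woodworking router, i.e. 91.95 dB.
So the woodworking router must be reduced from 95.3 to 91.95 dB: IL = 3.35 dB.

3 dB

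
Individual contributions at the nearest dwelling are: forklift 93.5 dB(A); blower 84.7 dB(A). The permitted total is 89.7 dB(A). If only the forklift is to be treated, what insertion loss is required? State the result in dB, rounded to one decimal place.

5.5 dB

The untreated sources together contribute 10^(84.7/10) = 2.951e+08, i.e. 84.70 dB(A).
To meet 89.7 dB(A) overall, the treated forklift may contribute at most 10^(89.7/10) − 2.951e+08 = 6.381e+08, i.e. 88.05 dB(A).
So the forklift must be reduced from 93.5 to 88.05 dB(A): IL = 5.45 dB.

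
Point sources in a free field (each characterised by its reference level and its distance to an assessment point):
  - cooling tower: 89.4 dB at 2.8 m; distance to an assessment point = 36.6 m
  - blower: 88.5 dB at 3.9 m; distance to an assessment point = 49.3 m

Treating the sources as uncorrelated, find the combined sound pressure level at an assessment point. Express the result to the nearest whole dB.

70 dB

Apply inverse-square spreading to bring every level to the receiver, then sum 10^(L/10).
cooling tower: 89.4 − 20·log₁₀(36.6/2.8) = 89.4 − 22.33 = 67.07 dB.
blower: 88.5 − 20·log₁₀(49.3/3.9) = 88.5 − 22.04 = 66.46 dB.
Σ 10^(L/10) = 9.528e+06 → L_total = 10·log₁₀(9.528e+06) = 69.79 dB.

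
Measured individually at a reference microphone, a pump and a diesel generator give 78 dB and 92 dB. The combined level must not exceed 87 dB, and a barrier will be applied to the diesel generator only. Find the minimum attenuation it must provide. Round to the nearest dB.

6 dB

Fixed contribution from the other source: Σ 10^(L/10) = 10^(78/10) = 6.310e+07 (78.00 dB).
To meet 87 dB overall, the treated diesel generator may contribute at most 10^(87/10) − 6.310e+07 = 4.381e+08, i.e. 86.42 dB.
Required insertion loss = 92 − 86.42 = 5.58 dB.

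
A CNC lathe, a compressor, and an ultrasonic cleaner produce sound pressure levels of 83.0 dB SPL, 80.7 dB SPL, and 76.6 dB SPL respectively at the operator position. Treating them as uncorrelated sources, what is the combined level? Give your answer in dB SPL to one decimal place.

85.6 dB SPL

Incoherent sources combine by intensity addition: L_total = 10·log₁₀(Σ 10^(L_i/10)).
Σ 10^(L/10) = 10^(83.0/10) + 10^(80.7/10) + 10^(76.6/10) = 3.627e+08.
L_total = 10·log₁₀(3.627e+08) = 85.60 dB SPL.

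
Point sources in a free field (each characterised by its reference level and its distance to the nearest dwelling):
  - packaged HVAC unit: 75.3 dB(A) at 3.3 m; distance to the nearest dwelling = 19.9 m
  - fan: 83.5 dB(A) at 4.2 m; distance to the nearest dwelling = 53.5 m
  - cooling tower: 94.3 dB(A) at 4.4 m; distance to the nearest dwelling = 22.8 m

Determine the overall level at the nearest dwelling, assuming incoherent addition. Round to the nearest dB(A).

First find each source's level at the receiver (point-source: −20·log₁₀(r/r_ref)), then combine on an intensity basis.
packaged HVAC unit: 75.3 − 20·log₁₀(19.9/3.3) = 75.3 − 15.61 = 59.69 dB(A).
fan: 83.5 − 20·log₁₀(53.5/4.2) = 83.5 − 22.10 = 61.40 dB(A).
cooling tower: 94.3 − 20·log₁₀(22.8/4.4) = 94.3 − 14.29 = 80.01 dB(A).
Σ 10^(L/10) = 1.026e+08 → L_total = 10·log₁₀(1.026e+08) = 80.11 dB(A).

80 dB(A)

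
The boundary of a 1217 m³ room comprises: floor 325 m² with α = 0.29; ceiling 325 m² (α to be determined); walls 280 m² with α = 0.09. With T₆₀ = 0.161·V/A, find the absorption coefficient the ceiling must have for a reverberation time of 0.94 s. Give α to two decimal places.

Required total absorption A = 0.161·1217/0.94 = 208.44 m².
Absorption from the other surfaces = 325·0.29 + 280·0.09 = 119.45 m², so the ceiling must supply 88.99 m² over 325 m².
α = 88.99/325 = 0.274.

0.27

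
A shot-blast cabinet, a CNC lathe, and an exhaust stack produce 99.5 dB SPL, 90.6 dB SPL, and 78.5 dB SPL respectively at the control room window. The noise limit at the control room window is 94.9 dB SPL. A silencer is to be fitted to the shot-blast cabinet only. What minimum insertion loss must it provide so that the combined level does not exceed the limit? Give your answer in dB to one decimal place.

The untreated sources together contribute 10^(90.6/10) + 10^(78.5/10) = 1.219e+09, i.e. 90.86 dB SPL.
The limit corresponds to 10^(94.9/10) = 3.090e+09; subtracting the fixed part leaves 1.871e+09 for the shot-blast cabinet, i.e. 92.72 dB SPL.
So the shot-blast cabinet must be reduced from 99.5 to 92.72 dB SPL: IL = 6.78 dB.

6.8 dB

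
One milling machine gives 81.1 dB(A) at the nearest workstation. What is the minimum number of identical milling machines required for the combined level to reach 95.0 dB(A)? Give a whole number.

The shortfall is 95.0 − 81.1 = 13.9 dB, and N units add 10·log₁₀ N, so need 10·log₁₀ N ≥ 13.9.
N ≥ 10^(13.9/10) = 24.547, so N = 25.

25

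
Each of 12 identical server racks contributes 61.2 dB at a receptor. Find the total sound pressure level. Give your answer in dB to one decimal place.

72.0 dB

N identical incoherent sources raise the level by 10·log₁₀ N.
L_total = 61.2 + 10·log₁₀(12) = 61.2 + 10.792 = 71.99 dB.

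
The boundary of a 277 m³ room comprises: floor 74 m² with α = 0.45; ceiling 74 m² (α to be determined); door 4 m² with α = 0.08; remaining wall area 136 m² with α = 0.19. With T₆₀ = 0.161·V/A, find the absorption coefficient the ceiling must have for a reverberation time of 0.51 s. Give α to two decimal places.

0.38

From T₆₀ = 0.161·V/A, the target T₆₀ = 0.51 s needs A = 0.161·277/0.51 = 87.45 m².
Absorption from the other surfaces = 74·0.45 + 4·0.08 + 136·0.19 = 59.46 m², so the ceiling must supply 27.99 m² over 74 m².
α = 27.99/74 = 0.378.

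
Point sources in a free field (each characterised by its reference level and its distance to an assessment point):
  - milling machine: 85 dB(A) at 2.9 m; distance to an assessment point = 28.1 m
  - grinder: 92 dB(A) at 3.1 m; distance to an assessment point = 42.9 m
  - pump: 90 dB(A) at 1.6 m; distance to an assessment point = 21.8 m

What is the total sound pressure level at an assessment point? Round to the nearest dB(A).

72 dB(A)

First find each source's level at the receiver (point-source: −20·log₁₀(r/r_ref)), then combine on an intensity basis.
milling machine: 85 − 20·log₁₀(28.1/2.9) = 85 − 19.73 = 65.27 dB(A).
grinder: 92 − 20·log₁₀(42.9/3.1) = 92 − 22.82 = 69.18 dB(A).
pump: 90 − 20·log₁₀(21.8/1.6) = 90 − 22.69 = 67.31 dB(A).
Σ 10^(L/10) = 1.703e+07 → L_total = 10·log₁₀(1.703e+07) = 72.31 dB(A).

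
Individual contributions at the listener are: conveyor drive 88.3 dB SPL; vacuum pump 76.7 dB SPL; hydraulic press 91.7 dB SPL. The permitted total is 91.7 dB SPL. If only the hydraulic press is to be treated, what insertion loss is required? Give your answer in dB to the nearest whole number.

3 dB

The untreated sources together contribute 10^(88.3/10) + 10^(76.7/10) = 7.229e+08, i.e. 88.59 dB SPL.
The limit corresponds to 10^(91.7/10) = 1.479e+09; subtracting the fixed part leaves 7.563e+08 for the hydraulic press, i.e. 88.79 dB SPL.
Required insertion loss = 91.7 − 88.79 = 2.91 dB.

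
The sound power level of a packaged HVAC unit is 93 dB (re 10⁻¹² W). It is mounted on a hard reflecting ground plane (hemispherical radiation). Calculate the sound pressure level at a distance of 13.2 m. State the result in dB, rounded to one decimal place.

The power spreads over a hemisphere of area 2π·r², so L_p = L_w − 10·log₁₀(2π·r²).
2π·r² = 1095 m², 10·log₁₀ of that is 30.393 dB.
L_p = 93 − 30.393 = 62.61 dB.

62.6 dB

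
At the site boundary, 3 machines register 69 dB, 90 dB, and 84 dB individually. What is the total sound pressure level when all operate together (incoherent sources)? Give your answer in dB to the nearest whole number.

91 dB

Incoherent sources combine by intensity addition: L_total = 10·log₁₀(Σ 10^(L_i/10)).
Σ 10^(L/10) = 10^(69/10) + 10^(90/10) + 10^(84/10) = 1.259e+09.
L_total = 10·log₁₀(1.259e+09) = 91.00 dB.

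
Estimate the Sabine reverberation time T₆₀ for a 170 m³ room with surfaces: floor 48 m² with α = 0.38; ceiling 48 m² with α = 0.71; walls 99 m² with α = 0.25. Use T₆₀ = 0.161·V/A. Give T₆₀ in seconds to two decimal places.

Total absorption A = 48·0.38 + 48·0.71 + 99·0.25 = 77.07 m² sabins.
T₆₀ = 0.161·V/A = 0.161·170/77.07 = 0.355 s.

0.36 s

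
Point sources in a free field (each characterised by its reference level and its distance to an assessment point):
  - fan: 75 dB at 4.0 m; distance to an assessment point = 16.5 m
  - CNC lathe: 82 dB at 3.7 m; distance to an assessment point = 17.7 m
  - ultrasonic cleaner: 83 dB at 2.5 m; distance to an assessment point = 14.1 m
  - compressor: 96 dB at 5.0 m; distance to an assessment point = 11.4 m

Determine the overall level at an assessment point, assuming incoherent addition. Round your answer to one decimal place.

First find each source's level at the receiver (point-source: −20·log₁₀(r/r_ref)), then combine on an intensity basis.
fan: 75 − 20·log₁₀(16.5/4.0) = 75 − 12.31 = 62.69 dB.
CNC lathe: 82 − 20·log₁₀(17.7/3.7) = 82 − 13.60 = 68.40 dB.
ultrasonic cleaner: 83 − 20·log₁₀(14.1/2.5) = 83 − 15.03 = 67.97 dB.
compressor: 96 − 20·log₁₀(11.4/5.0) = 96 − 7.16 = 88.84 dB.
Σ 10^(L/10) = 7.809e+08 → L_total = 10·log₁₀(7.809e+08) = 88.93 dB.

88.9 dB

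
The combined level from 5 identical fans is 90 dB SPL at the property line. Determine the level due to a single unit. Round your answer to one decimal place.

5 equal contributions raise the level by 10·log₁₀ 5 = 6.990 dB, so each unit alone gives 90 − 6.990.

83.0 dB SPL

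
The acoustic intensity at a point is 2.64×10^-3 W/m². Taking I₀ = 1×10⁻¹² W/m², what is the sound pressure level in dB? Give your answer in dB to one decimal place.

94.2 dB

Dividing by I₀ shifts the exponent by 12: I/I₀ = 2.64×10^9.
L = 10·(0.4216 + 9) = 94.22 dB.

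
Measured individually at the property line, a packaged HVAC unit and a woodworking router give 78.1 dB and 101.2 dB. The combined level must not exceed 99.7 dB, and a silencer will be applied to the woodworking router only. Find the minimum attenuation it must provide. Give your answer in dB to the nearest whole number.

2 dB

Everything except the woodworking router sums to 10^(78.1/10) = 6.457e+07 in linear terms, 78.10 dB.
To meet 99.7 dB overall, the treated woodworking router may contribute at most 10^(99.7/10) − 6.457e+07 = 9.268e+09, i.e. 99.67 dB.
Required insertion loss = 101.2 − 99.67 = 1.53 dB.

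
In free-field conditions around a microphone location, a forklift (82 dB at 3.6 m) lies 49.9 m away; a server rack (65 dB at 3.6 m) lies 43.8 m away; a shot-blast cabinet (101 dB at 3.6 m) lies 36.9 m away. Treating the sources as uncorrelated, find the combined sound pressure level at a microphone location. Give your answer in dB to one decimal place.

Propagate each source to the receiver with L = L_ref − 20·log₁₀(r/r_ref), then add intensities.
forklift: 82 − 20·log₁₀(49.9/3.6) = 82 − 22.84 = 59.16 dB.
server rack: 65 − 20·log₁₀(43.8/3.6) = 65 − 21.70 = 43.30 dB.
shot-blast cabinet: 101 − 20·log₁₀(36.9/3.6) = 101 − 20.21 = 80.79 dB.
Σ 10^(L/10) = 1.207e+08 → L_total = 10·log₁₀(1.207e+08) = 80.82 dB.

80.8 dB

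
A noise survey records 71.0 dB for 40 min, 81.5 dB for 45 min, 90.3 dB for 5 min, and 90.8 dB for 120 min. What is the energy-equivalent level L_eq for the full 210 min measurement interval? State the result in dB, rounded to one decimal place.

88.7 dB

Weight each interval's intensity by its duration and average over T = 210 min:
Σ tᵢ·10^(Lᵢ/10) = 40·10^(71.0/10) + 45·10^(81.5/10) + 5·10^(90.3/10) + 120·10^(90.8/10) = 1.565e+11.
L_eq = 10·log₁₀(1.565e+11/210) = 88.72 dB.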